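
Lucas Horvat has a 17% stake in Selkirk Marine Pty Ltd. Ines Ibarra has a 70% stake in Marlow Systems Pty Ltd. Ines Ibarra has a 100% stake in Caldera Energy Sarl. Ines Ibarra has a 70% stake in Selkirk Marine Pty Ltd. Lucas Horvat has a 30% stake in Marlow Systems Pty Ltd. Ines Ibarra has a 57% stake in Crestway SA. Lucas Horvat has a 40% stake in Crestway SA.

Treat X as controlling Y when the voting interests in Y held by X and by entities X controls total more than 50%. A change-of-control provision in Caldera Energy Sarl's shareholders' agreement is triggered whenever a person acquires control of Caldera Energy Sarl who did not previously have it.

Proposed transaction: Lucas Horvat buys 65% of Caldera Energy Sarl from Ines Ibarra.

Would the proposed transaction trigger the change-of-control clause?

The purchase adds only to Lucas's holdings (Ines's stake shrinks), so Lucas is the only person who could newly come to control Caldera.
Lucas's largest direct stake is 40% in Crestway, which does not meet the threshold, so Lucas controls no company.
Neither Lucas nor any entity Lucas controls holds any voting interest in Caldera.
So before the transaction, Lucas does not control Caldera.
After the purchase, Lucas holds 65% of Caldera directly, and Ines's stake falls to 35%.
Lucas holds 65% of Caldera, so Lucas controls Caldera.
Lucas did not control Caldera before and does after, so the clause is triggered.

Yes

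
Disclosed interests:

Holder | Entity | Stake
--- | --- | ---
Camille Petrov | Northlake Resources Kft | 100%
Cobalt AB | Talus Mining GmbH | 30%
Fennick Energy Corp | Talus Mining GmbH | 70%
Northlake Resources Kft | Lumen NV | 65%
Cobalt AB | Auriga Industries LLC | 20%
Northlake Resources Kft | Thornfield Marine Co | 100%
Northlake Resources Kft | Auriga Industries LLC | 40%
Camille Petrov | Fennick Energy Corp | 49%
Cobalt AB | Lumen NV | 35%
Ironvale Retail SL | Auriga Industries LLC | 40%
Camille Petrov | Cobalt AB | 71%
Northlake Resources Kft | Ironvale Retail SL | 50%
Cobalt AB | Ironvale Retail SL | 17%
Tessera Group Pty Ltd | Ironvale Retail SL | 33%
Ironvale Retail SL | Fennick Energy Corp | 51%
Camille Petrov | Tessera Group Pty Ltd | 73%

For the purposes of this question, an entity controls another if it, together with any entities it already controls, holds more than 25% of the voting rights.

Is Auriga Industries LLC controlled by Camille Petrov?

Yes

Camille holds 71% of Cobalt, so Camille controls Cobalt.
Camille holds 100% of Northlake, so Camille controls Northlake.
Camille holds 73% of Tessera, so Camille controls Tessera.
Tessera and Northlake and Cobalt together hold 33% + 50% + 17% = 100% of Ironvale, so Camille controls Ironvale.
Northlake and Cobalt and Ironvale together hold 40% + 20% + 40% = 100% of Auriga, so Camille controls Auriga.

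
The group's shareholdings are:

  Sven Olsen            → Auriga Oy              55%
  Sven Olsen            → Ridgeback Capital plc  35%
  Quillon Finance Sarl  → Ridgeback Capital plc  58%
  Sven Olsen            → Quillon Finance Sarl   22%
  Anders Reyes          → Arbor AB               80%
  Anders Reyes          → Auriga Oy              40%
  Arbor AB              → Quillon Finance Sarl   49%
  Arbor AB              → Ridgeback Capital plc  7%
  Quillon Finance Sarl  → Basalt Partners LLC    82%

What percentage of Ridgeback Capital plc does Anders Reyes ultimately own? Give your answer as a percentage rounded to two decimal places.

28.34%

Anders reaches Ridgeback along 2 paths.
Via Arbor: 80% × 7% = 5.6%.
Via Arbor → Quillon: 80% × 49% × 58% = 22.736%.
Total: 5.6% + 22.736% = 28.336%.
Rounded: 28.34%.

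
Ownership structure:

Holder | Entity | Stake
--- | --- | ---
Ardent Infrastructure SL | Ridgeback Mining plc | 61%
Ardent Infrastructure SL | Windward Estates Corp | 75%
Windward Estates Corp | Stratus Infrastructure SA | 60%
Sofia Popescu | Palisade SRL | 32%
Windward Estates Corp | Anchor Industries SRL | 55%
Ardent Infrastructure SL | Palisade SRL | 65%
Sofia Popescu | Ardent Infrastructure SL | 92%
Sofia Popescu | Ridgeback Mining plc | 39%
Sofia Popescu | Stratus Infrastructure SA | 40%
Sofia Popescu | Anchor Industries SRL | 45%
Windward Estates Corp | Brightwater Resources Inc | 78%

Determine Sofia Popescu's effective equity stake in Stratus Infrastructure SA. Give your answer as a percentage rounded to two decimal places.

81.40%

Sofia reaches Stratus along 2 paths.
Direct stake: 40% = 40%.
Via Ardent → Windward: 92% × 75% × 60% = 41.4%.
Total: 40% + 41.4% = 81.4%.
Rounded: 81.40%.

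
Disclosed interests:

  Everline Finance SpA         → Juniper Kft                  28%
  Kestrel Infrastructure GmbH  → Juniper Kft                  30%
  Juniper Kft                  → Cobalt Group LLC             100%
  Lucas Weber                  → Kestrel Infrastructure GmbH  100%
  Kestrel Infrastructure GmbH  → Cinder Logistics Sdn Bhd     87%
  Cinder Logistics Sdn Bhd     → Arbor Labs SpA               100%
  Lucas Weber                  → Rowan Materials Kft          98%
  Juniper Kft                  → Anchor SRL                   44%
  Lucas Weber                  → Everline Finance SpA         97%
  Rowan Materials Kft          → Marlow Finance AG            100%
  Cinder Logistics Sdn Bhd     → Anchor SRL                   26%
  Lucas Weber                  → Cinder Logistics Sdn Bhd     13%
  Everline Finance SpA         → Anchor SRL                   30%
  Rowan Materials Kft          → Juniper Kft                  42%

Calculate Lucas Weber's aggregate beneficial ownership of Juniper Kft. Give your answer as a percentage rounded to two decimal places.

98.32%

Lucas reaches Juniper along 3 paths.
Via Everline: 97% × 28% = 27.16%.
Via Rowan: 98% × 42% = 41.16%.
Via Kestrel: 100% × 30% = 30%.
Total: 27.16% + 41.16% + 30% = 98.32%.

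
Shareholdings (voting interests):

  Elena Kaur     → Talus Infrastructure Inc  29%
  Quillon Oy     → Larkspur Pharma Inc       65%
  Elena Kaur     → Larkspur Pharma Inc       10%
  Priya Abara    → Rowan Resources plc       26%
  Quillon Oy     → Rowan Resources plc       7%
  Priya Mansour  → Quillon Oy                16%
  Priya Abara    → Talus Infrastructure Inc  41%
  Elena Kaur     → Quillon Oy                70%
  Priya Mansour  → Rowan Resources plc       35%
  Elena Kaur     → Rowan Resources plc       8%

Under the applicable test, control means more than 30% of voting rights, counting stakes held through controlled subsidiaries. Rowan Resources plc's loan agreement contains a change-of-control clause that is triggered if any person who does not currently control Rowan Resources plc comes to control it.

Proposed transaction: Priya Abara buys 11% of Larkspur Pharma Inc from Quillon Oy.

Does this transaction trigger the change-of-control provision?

No

The purchase adds only to Priya Abara's holdings (Quillon's stake shrinks), so Priya Abara is the only person who could newly come to control Rowan.
Priya Abara holds 41% of Talus, so Priya Abara controls Talus.
In Rowan, Priya Abara's side holds only 26%, not > 30%.
So before the transaction, Priya Abara does not control Rowan.
After the purchase, Priya Abara holds 11% of Larkspur directly, and Quillon's stake falls to 54%.
Priya Abara's side now holds 11% of Larkspur, not > 30%, so Priya Abara still does not control Larkspur.
After the transaction, Priya Abara's side holds 26% of Rowan, not > 30%, so Priya Abara still does not control Rowan.
No new person acquires control, so the clause is not triggered.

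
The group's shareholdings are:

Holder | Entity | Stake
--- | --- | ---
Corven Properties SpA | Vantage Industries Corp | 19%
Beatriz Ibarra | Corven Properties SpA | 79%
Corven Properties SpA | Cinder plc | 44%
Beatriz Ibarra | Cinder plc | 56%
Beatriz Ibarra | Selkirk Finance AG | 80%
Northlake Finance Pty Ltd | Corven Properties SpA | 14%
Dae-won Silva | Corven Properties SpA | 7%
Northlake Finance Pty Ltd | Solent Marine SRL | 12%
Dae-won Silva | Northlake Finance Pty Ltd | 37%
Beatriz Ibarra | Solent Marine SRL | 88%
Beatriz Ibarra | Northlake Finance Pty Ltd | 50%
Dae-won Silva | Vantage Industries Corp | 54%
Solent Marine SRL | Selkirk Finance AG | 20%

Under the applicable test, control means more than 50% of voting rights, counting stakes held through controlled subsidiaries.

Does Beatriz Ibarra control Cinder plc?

Yes

Beatriz holds 79% of Corven, so Beatriz controls Corven.
Corven and Beatriz together hold 44% + 56% = 100% of Cinder, so Beatriz controls Cinder.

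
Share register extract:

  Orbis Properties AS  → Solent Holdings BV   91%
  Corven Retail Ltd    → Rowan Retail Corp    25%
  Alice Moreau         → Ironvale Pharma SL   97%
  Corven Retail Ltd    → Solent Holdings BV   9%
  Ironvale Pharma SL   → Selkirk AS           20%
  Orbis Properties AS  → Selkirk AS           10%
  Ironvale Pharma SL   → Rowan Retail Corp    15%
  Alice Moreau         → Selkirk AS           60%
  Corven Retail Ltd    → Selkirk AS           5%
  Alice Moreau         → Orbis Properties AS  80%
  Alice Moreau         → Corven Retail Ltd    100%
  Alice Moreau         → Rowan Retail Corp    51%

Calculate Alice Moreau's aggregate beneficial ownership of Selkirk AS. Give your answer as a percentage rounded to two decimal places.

92.40%

Alice reaches Selkirk along 4 paths.
Direct stake: 60% = 60%.
Via Orbis: 80% × 10% = 8%.
Via Ironvale: 97% × 20% = 19.4%.
Via Corven: 100% × 5% = 5%.
Total: 60% + 8% + 19.4% + 5% = 92.4%.
Rounded: 92.40%.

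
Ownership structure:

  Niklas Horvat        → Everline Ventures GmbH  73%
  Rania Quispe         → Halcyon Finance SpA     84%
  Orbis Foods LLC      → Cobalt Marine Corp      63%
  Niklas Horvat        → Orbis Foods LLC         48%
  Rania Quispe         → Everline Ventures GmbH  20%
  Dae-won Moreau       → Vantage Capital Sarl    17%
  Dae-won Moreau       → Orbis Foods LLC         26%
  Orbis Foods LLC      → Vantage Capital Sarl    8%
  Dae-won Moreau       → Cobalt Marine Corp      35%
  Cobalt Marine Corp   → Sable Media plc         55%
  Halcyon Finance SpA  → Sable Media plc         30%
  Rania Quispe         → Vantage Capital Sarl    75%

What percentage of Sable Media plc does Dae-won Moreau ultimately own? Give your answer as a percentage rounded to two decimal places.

Dae-won reaches Sable along 2 paths.
Via Cobalt: 35% × 55% = 19.25%.
Via Orbis → Cobalt: 26% × 63% × 55% = 9.009%.
Total: 19.25% + 9.009% = 28.259%.
Rounded: 28.26%.

28.26%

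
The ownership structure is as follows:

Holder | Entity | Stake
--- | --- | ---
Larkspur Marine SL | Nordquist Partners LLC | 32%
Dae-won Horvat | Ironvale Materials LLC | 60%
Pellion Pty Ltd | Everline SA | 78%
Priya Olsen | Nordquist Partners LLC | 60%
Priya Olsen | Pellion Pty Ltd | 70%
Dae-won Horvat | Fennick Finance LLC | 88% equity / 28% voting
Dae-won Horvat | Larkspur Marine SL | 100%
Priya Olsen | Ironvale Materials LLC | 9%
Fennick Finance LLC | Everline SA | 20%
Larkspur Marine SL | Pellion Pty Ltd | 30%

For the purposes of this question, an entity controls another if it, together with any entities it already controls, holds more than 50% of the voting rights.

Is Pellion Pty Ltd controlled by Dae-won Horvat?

Dae-won holds 60% of Ironvale, so Dae-won controls Ironvale.
Dae-won holds 100% of Larkspur, so Dae-won controls Larkspur.
In Pellion, Dae-won's side holds only 30%, not > 50%.
So Dae-won does not control Pellion.

No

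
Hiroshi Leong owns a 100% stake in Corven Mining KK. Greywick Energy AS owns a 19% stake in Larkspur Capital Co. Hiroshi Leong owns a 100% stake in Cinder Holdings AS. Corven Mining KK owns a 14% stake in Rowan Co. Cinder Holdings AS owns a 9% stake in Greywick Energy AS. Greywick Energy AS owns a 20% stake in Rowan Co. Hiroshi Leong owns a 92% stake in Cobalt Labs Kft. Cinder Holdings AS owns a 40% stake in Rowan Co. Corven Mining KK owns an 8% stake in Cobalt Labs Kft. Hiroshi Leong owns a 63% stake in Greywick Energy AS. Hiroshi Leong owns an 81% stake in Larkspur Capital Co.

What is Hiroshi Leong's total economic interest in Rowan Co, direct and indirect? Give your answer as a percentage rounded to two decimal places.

Hiroshi reaches Rowan along 4 paths.
Via Cinder: 100% × 40% = 40%.
Via Greywick: 63% × 20% = 12.6%.
Via Cinder → Greywick: 100% × 9% × 20% = 1.8%.
Via Corven: 100% × 14% = 14%.
Total: 40% + 12.6% + 1.8% + 14% = 68.4%.
Rounded: 68.40%.

68.40%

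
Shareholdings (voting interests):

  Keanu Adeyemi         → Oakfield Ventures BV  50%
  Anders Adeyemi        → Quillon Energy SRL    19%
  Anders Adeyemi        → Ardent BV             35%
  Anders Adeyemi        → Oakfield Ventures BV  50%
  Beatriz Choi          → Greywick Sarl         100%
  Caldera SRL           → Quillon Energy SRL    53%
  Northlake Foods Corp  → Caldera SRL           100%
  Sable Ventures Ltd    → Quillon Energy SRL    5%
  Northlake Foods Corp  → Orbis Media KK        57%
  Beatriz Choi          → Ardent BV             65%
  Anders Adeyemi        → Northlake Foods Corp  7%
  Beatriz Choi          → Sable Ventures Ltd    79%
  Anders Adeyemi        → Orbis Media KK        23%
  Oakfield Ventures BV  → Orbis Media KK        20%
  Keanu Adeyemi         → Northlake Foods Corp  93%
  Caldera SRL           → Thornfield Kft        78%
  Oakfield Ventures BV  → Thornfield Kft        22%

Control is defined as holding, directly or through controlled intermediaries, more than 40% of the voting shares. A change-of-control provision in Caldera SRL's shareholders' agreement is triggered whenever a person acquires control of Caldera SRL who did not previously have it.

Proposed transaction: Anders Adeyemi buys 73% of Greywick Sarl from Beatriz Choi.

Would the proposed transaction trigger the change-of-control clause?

The purchase adds only to Anders's holdings (Beatriz's stake shrinks), so Anders is the only person who could newly come to control Caldera.
Anders holds 50% of Oakfield, so Anders controls Oakfield.
Oakfield and Anders together hold 20% + 23% = 43% of Orbis, so Anders controls Orbis.
Neither Anders nor any entity Anders controls holds any voting interest in Caldera.
So before the transaction, Anders does not control Caldera.
After the purchase, Anders holds 73% of Greywick directly, and Beatriz's stake falls to 27%.
Anders holds 73% of Greywick, so Anders controls Greywick.
After the transaction, neither Anders nor any entity Anders controls holds a voting interest in Caldera, so Anders still does not control it.
No new person acquires control, so the clause is not triggered.

No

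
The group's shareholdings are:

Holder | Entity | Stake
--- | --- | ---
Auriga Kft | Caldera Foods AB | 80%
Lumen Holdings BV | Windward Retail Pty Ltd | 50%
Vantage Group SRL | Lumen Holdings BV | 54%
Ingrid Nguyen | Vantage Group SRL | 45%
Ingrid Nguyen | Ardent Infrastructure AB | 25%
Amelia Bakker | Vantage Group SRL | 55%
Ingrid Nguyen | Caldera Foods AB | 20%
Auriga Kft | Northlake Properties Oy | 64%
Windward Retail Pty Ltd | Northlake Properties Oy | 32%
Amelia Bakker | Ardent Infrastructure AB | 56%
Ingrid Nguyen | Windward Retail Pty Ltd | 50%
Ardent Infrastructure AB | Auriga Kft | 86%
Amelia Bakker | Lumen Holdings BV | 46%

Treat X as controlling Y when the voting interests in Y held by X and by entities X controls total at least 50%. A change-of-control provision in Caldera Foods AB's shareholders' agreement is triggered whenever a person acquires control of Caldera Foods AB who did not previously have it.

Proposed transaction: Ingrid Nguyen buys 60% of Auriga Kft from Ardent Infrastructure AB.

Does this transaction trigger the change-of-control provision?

The purchase adds only to Ingrid's holdings (Ardent's stake shrinks), so Ingrid is the only person who could newly come to control Caldera.
Ingrid holds 50% of Windward, so Ingrid controls Windward.
In Caldera, Ingrid's side holds only 20%, not ≥ 50%.
So before the transaction, Ingrid does not control Caldera.
After the purchase, Ingrid holds 60% of Auriga directly, and Ardent's stake falls to 26%.
Ingrid holds 60% of Auriga, so Ingrid controls Auriga.
Auriga and Ingrid together hold 80% + 20% = 100% of Caldera, so Ingrid controls Caldera.
Ingrid did not control Caldera before and does after, so the clause is triggered.

Yes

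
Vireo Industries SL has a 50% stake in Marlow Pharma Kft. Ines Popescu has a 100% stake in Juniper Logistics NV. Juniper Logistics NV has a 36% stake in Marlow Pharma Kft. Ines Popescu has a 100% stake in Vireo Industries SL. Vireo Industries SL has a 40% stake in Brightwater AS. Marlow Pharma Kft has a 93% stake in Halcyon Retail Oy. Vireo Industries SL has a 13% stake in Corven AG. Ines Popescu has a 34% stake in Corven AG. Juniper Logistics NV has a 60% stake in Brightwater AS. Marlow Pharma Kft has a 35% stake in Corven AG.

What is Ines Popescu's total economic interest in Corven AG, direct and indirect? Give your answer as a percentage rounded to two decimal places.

Ines reaches Corven along 4 paths.
Direct stake: 34% = 34%.
Via Vireo: 100% × 13% = 13%.
Via Juniper → Marlow: 100% × 36% × 35% = 12.6%.
Via Vireo → Marlow: 100% × 50% × 35% = 17.5%.
Total: 34% + 13% + 12.6% + 17.5% = 77.1%.
Rounded: 77.10%.

77.10%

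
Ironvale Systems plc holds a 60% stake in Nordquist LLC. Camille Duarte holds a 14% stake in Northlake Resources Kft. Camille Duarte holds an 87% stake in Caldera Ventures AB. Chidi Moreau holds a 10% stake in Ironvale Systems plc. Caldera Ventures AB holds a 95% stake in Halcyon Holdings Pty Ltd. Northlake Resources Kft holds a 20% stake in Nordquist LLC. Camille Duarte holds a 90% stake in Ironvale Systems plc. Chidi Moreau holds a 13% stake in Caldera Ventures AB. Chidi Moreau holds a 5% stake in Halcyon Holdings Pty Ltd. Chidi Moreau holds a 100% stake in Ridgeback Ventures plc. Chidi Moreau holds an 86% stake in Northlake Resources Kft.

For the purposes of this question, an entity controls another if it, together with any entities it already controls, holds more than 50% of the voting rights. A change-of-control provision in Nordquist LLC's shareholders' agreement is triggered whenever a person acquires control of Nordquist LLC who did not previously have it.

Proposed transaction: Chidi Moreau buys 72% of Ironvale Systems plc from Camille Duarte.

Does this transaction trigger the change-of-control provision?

Yes

The purchase adds only to Chidi's holdings (Camille's stake shrinks), so Chidi is the only person who could newly come to control Nordquist.
Chidi holds 86% of Northlake, so Chidi controls Northlake.
Chidi holds 100% of Ridgeback, so Chidi controls Ridgeback.
In Nordquist, Chidi's side holds only 20%, not > 50%.
So before the transaction, Chidi does not control Nordquist.
After the purchase, Chidi's direct stake in Ironvale rises to 10% + 72% = 82%, and Camille's stake falls to 18%.
Chidi holds 82% of Ironvale, so Chidi controls Ironvale.
Ironvale and Northlake together hold 60% + 20% = 80% of Nordquist, so Chidi controls Nordquist.
Chidi did not control Nordquist before and does after, so the clause is triggered.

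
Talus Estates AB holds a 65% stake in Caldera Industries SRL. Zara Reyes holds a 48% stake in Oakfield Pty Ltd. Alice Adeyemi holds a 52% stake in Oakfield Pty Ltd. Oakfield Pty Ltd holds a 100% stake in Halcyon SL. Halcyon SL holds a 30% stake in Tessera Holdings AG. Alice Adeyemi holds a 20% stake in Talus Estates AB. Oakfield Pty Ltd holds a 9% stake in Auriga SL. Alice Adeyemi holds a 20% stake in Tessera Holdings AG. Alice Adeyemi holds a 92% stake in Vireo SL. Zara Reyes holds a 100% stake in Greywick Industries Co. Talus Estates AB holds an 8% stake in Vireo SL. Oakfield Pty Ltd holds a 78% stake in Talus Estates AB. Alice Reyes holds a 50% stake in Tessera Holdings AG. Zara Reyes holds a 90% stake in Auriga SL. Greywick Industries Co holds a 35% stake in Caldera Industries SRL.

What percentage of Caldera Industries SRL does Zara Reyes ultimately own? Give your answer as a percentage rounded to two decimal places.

59.34%

Zara reaches Caldera along 2 paths.
Via Greywick: 100% × 35% = 35%.
Via Oakfield → Talus: 48% × 78% × 65% = 24.336%.
Total: 35% + 24.336% = 59.336%.
Rounded: 59.34%.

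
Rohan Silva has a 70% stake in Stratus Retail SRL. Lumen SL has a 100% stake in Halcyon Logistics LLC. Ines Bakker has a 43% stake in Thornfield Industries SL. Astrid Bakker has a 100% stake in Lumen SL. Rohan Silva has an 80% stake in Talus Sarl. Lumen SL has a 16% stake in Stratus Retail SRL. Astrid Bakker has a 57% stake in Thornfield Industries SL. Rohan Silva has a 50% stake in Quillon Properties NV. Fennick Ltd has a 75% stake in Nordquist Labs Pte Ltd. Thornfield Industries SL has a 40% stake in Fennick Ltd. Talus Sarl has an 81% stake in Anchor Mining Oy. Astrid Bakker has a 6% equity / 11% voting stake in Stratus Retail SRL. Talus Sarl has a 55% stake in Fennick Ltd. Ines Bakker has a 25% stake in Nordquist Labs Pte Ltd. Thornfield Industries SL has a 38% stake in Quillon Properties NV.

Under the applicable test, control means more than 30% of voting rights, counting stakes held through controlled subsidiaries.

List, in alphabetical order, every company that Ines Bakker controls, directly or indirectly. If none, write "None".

Ines holds 43% of Thornfield, so Ines controls Thornfield.
Thornfield holds 40% of Fennick, so Ines controls Fennick.
Thornfield holds 38% of Quillon, so Ines controls Quillon.
Fennick and Ines together hold 75% + 25% = 100% of Nordquist, so Ines controls Nordquist.
No other company's threshold is met.

Fennick Ltd, Nordquist Labs Pte Ltd, Quillon Properties NV, Thornfield Industries SL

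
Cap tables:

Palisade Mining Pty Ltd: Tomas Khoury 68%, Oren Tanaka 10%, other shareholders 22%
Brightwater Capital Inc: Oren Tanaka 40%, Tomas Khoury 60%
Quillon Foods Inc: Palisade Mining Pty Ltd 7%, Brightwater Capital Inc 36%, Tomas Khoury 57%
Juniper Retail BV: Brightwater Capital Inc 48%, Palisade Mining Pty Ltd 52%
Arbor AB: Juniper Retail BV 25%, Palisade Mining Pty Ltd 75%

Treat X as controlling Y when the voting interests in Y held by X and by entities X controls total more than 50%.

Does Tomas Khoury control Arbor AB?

Tomas holds 68% of Palisade, so Tomas controls Palisade.
Tomas holds 60% of Brightwater, so Tomas controls Brightwater.
Brightwater and Palisade together hold 48% + 52% = 100% of Juniper, so Tomas controls Juniper.
Juniper and Palisade together hold 25% + 75% = 100% of Arbor, so Tomas controls Arbor.

Yes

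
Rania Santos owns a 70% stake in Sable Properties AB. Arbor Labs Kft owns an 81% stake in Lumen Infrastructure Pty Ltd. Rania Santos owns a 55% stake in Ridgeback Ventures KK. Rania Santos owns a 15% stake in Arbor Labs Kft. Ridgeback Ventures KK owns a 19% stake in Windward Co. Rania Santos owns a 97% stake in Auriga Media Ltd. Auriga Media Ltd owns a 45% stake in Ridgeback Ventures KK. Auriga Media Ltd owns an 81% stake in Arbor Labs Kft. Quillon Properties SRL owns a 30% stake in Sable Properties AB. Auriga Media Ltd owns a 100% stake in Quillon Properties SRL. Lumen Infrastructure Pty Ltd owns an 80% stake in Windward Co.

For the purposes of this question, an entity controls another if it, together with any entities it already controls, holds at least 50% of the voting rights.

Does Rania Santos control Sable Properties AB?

Rania holds 97% of Auriga, so Rania controls Auriga.
Auriga holds 100% of Quillon, so Rania controls Quillon.
Rania and Quillon together hold 70% + 30% = 100% of Sable, so Rania controls Sable.

Yes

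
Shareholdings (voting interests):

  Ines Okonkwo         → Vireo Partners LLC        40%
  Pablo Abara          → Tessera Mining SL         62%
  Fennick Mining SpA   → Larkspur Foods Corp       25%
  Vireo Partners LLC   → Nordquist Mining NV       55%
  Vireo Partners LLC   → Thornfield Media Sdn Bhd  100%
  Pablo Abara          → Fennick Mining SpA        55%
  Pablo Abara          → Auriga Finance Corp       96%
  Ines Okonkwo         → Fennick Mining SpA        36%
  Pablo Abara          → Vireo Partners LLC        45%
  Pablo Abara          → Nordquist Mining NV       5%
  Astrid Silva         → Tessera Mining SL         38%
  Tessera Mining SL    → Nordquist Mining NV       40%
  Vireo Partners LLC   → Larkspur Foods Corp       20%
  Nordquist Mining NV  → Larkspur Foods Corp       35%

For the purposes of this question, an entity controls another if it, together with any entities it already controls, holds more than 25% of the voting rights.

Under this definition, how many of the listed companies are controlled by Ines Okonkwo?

Ines holds 40% of Vireo, so Ines controls Vireo.
Vireo holds 55% of Nordquist, so Ines controls Nordquist.
Ines holds 36% of Fennick, so Ines controls Fennick.
Vireo and Nordquist and Fennick together hold 20% + 35% + 25% = 80% of Larkspur, so Ines controls Larkspur.
Vireo holds 100% of Thornfield, so Ines controls Thornfield.
No other company's threshold is met.
Ines controls 5 companies.

5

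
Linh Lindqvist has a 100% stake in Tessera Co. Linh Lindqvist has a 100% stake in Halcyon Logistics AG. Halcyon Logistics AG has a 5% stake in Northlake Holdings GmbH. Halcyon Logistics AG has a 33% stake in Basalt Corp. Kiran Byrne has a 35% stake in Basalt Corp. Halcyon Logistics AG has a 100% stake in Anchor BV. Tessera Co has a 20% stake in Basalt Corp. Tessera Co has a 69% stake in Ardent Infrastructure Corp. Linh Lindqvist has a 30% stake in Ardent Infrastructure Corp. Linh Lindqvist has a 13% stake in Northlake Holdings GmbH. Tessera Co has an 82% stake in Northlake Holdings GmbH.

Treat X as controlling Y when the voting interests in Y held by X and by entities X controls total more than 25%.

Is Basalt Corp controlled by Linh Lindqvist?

Linh holds 100% of Tessera, so Linh controls Tessera.
Linh holds 100% of Halcyon, so Linh controls Halcyon.
Tessera and Halcyon together hold 20% + 33% = 53% of Basalt, so Linh controls Basalt.

Yes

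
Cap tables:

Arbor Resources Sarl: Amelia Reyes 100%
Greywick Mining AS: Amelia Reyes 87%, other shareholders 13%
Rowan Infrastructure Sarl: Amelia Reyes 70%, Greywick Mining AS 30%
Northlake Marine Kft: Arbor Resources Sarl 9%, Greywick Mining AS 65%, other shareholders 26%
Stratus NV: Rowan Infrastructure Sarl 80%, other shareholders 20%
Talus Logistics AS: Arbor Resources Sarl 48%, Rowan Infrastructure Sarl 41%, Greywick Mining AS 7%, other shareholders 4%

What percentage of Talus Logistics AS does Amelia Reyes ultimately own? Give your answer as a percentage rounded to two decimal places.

93.49%

Amelia reaches Talus along 4 paths.
Via Arbor: 100% × 48% = 48%.
Via Rowan: 70% × 41% = 28.7%.
Via Greywick → Rowan: 87% × 30% × 41% = 10.701%.
Via Greywick: 87% × 7% = 6.09%.
Total: 48% + 28.7% + 10.701% + 6.09% = 93.491%.
Rounded: 93.49%.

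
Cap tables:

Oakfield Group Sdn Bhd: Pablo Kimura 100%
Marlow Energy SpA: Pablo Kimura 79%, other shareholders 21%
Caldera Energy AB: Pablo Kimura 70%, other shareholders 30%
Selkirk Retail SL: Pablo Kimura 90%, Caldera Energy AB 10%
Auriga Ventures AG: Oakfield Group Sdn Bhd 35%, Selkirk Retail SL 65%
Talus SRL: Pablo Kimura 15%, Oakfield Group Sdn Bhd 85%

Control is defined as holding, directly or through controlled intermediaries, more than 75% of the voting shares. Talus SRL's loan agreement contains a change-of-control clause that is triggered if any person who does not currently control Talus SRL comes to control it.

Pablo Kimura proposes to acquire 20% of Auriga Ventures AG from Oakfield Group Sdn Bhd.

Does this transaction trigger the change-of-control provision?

No

The purchase adds only to Pablo's holdings (Oakfield's stake shrinks), so Pablo is the only person who could newly come to control Talus.
Pablo holds 100% of Oakfield, so Pablo controls Oakfield.
Pablo and Oakfield together hold 15% + 85% = 100% of Talus, so Pablo controls Talus.
So Pablo already controls Talus before the transaction.
After the purchase, Pablo holds 20% of Auriga directly, and Oakfield's stake falls to 15%.
Pablo controlled Talus already, so this is not a new person acquiring control; every other person's position is unchanged or reduced.
No new person acquires control, so the clause is not triggered.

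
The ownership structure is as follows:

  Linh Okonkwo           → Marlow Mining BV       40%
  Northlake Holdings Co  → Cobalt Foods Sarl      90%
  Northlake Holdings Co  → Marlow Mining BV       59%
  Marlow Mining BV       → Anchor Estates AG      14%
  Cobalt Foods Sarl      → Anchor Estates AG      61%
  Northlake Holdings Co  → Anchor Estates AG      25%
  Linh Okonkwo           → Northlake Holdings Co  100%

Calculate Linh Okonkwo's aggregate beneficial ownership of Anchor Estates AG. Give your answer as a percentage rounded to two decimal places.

Linh reaches Anchor along 4 paths.
Via Northlake: 100% × 25% = 25%.
Via Northlake → Cobalt: 100% × 90% × 61% = 54.9%.
Via Northlake → Marlow: 100% × 59% × 14% = 8.26%.
Via Marlow: 40% × 14% = 5.6%.
Total: 25% + 54.9% + 8.26% + 5.6% = 93.76%.

93.76%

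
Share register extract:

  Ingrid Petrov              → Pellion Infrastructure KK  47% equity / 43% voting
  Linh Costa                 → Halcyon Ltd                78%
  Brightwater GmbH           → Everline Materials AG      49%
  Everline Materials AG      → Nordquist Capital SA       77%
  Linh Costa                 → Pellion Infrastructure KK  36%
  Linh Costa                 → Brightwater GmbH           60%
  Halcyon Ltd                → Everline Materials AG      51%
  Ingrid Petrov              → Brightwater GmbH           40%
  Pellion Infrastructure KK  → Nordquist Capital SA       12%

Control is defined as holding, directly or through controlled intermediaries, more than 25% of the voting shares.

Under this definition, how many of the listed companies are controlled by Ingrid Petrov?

Ingrid holds 40% of Brightwater, so Ingrid controls Brightwater.
Brightwater holds 49% of Everline, so Ingrid controls Everline.
Ingrid holds 43% of Pellion, so Ingrid controls Pellion.
Everline and Pellion together hold 77% + 12% = 89% of Nordquist, so Ingrid controls Nordquist.
No other company's threshold is met.
Ingrid controls 4 companies.

4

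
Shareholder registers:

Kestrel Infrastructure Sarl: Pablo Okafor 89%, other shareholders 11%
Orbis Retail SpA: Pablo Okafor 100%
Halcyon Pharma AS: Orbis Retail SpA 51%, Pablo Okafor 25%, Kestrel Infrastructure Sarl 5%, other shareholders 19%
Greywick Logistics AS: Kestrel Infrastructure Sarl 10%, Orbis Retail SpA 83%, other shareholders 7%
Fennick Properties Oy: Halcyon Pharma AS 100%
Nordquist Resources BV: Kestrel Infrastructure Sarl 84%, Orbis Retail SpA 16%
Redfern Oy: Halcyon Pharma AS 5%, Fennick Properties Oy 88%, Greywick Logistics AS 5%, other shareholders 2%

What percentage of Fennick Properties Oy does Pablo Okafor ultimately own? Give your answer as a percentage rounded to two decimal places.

80.45%

Pablo reaches Fennick along 3 paths.
Via Orbis → Halcyon: 100% × 51% × 100% = 51%.
Via Halcyon: 25% × 100% = 25%.
Via Kestrel → Halcyon: 89% × 5% × 100% = 4.45%.
Total: 51% + 25% + 4.45% = 80.45%.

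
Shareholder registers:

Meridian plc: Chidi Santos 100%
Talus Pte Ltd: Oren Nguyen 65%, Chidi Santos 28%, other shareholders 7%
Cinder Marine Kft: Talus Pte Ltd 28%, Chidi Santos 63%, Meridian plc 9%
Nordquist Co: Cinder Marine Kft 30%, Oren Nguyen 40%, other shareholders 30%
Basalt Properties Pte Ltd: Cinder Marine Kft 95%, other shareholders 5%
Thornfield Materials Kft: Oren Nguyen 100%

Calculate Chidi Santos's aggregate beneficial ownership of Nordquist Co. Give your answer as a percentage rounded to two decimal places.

Chidi reaches Nordquist along 3 paths.
Via Talus → Cinder: 28% × 28% × 30% = 2.352%.
Via Cinder: 63% × 30% = 18.9%.
Via Meridian → Cinder: 100% × 9% × 30% = 2.7%.
Total: 2.352% + 18.9% + 2.7% = 23.952%.
Rounded: 23.95%.

23.95%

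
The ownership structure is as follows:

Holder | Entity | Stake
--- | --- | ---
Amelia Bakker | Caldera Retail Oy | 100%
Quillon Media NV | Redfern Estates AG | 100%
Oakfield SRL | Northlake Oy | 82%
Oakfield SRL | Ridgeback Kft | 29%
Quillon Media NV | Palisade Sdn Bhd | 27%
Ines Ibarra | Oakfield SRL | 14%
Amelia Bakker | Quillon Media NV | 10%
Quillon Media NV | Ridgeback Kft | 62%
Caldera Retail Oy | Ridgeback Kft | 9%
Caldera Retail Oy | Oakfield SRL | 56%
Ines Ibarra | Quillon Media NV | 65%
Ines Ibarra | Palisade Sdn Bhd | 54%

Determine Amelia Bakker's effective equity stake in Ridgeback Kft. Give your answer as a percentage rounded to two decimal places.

31.44%

Amelia reaches Ridgeback along 3 paths.
Via Caldera: 100% × 9% = 9%.
Via Quillon: 10% × 62% = 6.2%.
Via Caldera → Oakfield: 100% × 56% × 29% = 16.24%.
Total: 9% + 6.2% + 16.24% = 31.44%.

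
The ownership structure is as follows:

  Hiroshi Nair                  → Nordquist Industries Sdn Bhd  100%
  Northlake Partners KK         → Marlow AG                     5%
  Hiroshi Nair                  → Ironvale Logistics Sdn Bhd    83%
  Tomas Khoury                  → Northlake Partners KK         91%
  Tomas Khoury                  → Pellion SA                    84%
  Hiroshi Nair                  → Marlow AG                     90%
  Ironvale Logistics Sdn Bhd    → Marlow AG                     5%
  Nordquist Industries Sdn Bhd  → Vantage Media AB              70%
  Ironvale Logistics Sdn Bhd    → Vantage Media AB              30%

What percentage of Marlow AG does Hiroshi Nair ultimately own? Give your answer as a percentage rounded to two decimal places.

94.15%

Hiroshi reaches Marlow along 2 paths.
Via Ironvale: 83% × 5% = 4.15%.
Direct stake: 90% = 90%.
Total: 4.15% + 90% = 94.15%.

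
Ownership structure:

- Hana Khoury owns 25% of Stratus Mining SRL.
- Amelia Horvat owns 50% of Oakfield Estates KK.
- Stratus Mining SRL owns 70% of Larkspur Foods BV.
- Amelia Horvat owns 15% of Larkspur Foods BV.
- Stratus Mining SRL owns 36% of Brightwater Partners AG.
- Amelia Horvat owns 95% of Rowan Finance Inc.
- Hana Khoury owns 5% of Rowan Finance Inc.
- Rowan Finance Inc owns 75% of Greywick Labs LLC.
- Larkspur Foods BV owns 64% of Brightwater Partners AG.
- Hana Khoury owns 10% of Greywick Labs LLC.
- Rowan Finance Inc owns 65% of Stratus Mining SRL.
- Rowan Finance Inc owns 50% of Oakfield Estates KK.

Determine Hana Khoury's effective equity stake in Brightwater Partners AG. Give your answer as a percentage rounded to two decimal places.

22.83%

Hana reaches Brightwater along 4 paths.
Via Rowan → Stratus → Larkspur: 5% × 65% × 70% × 64% = 1.456%.
Via Stratus → Larkspur: 25% × 70% × 64% = 11.2%.
Via Rowan → Stratus: 5% × 65% × 36% = 1.17%.
Via Stratus: 25% × 36% = 9%.
Total: 1.456% + 11.2% + 1.17% + 9% = 22.826%.
Rounded: 22.83%.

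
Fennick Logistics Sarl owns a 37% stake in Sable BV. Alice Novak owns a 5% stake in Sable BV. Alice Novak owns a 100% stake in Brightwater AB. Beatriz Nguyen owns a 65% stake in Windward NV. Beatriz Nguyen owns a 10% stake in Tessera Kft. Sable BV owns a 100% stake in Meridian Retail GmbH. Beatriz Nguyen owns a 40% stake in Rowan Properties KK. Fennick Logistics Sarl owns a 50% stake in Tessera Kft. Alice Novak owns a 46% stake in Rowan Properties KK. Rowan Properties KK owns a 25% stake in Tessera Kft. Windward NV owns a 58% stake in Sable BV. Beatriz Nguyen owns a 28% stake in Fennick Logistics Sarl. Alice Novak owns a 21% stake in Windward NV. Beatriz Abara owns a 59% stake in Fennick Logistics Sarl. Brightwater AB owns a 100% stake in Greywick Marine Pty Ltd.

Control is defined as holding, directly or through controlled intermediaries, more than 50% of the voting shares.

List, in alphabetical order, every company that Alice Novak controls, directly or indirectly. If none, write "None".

Brightwater AB, Greywick Marine Pty Ltd

Alice holds 100% of Brightwater, so Alice controls Brightwater.
Brightwater holds 100% of Greywick, so Alice controls Greywick.
No other company's threshold is met.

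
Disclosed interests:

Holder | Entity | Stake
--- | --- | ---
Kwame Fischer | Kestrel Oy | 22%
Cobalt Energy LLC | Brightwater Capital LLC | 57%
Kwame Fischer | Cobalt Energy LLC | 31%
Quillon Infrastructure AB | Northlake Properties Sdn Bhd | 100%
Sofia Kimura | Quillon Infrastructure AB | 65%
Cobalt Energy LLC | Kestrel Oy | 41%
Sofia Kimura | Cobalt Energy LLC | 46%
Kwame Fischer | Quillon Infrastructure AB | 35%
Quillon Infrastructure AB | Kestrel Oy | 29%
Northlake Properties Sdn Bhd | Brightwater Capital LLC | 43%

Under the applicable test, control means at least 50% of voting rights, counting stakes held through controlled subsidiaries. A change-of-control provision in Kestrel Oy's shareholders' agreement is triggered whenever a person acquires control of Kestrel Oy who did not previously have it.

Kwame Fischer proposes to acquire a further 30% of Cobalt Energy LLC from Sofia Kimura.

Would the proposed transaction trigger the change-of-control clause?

The purchase adds only to Kwame's holdings (Sofia's stake shrinks), so Kwame is the only person who could newly come to control Kestrel.
Kwame's largest direct stake is 35% in Quillon, which does not meet the threshold, so Kwame controls no company.
In Kestrel, Kwame's side holds only 22%, not ≥ 50%.
So before the transaction, Kwame does not control Kestrel.
After the purchase, Kwame's direct stake in Cobalt rises to 31% + 30% = 61%, and Sofia's stake falls to 16%.
Kwame holds 61% of Cobalt, so Kwame controls Cobalt.
Kwame and Cobalt together hold 22% + 41% = 63% of Kestrel, so Kwame controls Kestrel.
Kwame did not control Kestrel before and does after, so the clause is triggered.

Yes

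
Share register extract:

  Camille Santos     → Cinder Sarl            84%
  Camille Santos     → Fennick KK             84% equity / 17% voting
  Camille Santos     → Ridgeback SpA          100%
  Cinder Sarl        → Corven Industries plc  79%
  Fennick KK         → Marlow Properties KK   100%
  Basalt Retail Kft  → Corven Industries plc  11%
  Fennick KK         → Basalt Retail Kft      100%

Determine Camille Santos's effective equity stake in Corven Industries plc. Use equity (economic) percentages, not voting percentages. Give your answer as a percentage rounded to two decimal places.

Camille reaches Corven along 2 paths.
Via Fennick → Basalt: 84% × 100% × 11% = 9.24%.
Via Cinder: 84% × 79% = 66.36%.
Total: 9.24% + 66.36% = 75.6%.
Rounded: 75.60%.

75.60%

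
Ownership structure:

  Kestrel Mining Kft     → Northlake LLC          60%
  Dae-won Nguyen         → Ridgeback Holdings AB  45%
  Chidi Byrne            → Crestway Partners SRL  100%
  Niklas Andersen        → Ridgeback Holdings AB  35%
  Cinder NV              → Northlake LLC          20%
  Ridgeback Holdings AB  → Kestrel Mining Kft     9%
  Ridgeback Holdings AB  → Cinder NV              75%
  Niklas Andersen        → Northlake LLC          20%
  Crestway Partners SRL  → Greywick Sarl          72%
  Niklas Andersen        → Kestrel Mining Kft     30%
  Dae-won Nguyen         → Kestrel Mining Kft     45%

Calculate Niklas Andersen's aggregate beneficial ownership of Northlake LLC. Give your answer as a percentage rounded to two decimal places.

45.14%

Niklas reaches Northlake along 4 paths.
Via Kestrel: 30% × 60% = 18%.
Via Ridgeback → Kestrel: 35% × 9% × 60% = 1.89%.
Direct stake: 20% = 20%.
Via Ridgeback → Cinder: 35% × 75% × 20% = 5.25%.
Total: 18% + 1.89% + 20% + 5.25% = 45.14%.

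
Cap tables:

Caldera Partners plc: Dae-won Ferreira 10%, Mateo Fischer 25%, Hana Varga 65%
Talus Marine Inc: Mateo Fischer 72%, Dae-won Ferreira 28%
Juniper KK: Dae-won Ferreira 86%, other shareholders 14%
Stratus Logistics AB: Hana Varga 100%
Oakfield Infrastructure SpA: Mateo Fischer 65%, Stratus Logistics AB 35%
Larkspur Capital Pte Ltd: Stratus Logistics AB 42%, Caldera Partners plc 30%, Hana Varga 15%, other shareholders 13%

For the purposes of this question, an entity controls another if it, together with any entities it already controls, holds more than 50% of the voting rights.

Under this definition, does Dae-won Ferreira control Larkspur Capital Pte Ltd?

Dae-won holds 86% of Juniper, so Dae-won controls Juniper.
Neither Dae-won nor any entity Dae-won controls holds any voting interest in Larkspur.
So Dae-won does not control Larkspur.

No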